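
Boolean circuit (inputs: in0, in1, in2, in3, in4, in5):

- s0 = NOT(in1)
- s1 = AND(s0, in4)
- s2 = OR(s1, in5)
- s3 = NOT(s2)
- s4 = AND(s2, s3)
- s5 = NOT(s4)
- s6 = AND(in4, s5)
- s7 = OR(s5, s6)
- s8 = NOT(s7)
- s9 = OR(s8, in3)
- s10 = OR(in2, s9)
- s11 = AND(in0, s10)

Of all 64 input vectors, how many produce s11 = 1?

24

s11 = AND(in0, s10) must be 1, so both in0 = 1 and s10 = 1.
s10 = OR(in2, s9) must be 1, so at least one of in2, s9 is 1.
Enumerating the 64 input combinations, 24 give s11 = 1 and 40 give s11 = 0.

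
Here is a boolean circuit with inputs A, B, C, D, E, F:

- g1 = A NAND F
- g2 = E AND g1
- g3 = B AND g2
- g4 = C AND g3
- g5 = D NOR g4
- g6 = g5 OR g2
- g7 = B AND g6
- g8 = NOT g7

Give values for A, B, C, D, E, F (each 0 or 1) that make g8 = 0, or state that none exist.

A=1, B=1, C=0, D=0, E=1, F=1

g8 = NOT g7 must be 0, so g7 = 1.
g7 = B AND g6 must be 1, so both B = 1 and g6 = 1.
g6 = g5 OR g2 must be 1, so at least one of g5, g2 is 1.
Check with A=1, B=1, C=0, D=0, E=1, F=1:
g1 = A NAND F = 1 NAND 1 = 0
g2 = E AND g1 = 1 AND 0 = 0
g3 = B AND g2 = 1 AND 0 = 0
g4 = C AND g3 = 0 AND 0 = 0
g5 = D NOR g4 = 0 NOR 0 = 1
g6 = g5 OR g2 = 1 OR 0 = 1
g7 = B AND g6 = 1 AND 1 = 1
g8 = NOT g7 = NOT 1 = 0
So g8 = 0 as required.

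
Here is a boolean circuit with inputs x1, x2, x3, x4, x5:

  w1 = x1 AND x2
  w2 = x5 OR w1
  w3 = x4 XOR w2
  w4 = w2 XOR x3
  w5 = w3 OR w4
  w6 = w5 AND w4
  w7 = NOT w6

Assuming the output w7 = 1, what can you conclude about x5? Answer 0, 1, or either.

Both values of x5 occur among assignments with w7 = 1:
  x5=0: x1=0, x2=0, x3=0, x4=0, x5=0
  x5=1: x1=0, x2=0, x3=1, x4=0, x5=1

either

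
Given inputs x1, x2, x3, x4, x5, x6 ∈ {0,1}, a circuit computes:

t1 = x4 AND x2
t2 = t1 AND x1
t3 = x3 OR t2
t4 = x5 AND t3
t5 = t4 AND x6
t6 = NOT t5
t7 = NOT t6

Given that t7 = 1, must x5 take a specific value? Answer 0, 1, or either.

t7 = NOT t6 must be 1, so t6 = 0.
Every assignment with t7 = 1 has x5 = 1; there are 9 such assignment(s).

1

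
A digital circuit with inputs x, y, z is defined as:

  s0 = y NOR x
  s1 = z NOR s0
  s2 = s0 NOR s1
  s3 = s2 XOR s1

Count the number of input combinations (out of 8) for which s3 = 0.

s3 = s2 XOR s1 must be 0, so s2 and s1 are equal.
Satisfying assignments:
  x=0, y=0, z=0
  x=0, y=0, z=1

2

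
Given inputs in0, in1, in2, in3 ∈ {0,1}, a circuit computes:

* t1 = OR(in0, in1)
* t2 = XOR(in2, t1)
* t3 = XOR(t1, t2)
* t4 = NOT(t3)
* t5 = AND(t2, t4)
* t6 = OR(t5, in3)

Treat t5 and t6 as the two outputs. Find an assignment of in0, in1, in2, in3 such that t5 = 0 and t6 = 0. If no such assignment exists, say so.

Check with in0=0 in1=1 in2=1 in3=0:
t1 = OR(in0, in1) = OR(0, 1) = 1
t2 = XOR(in2, t1) = XOR(1, 1) = 0
t3 = XOR(t1, t2) = XOR(1, 0) = 1
t4 = NOT(t3) = NOT 1 = 0
t5 = AND(t2, t4) = AND(0, 0) = 0
t6 = OR(t5, in3) = OR(0, 0) = 0
So t5 = 0 and t6 = 0.

in0=0 in1=1 in2=1 in3=0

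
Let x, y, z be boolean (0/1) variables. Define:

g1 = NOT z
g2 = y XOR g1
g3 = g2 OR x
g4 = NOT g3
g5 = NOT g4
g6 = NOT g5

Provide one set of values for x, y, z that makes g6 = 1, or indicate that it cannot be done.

g6 = NOT g5 must be 1, so g5 = 0.
g5 = NOT g4 must be 0, so g4 = 1.
g4 = NOT g3 must be 1, so g3 = 0.
Check with x=0, y=0, z=1:
g1 = NOT z = NOT 1 = 0
g2 = y XOR g1 = 0 XOR 0 = 0
g3 = g2 OR x = 0 OR 0 = 0
g4 = NOT g3 = NOT 0 = 1
g5 = NOT g4 = NOT 1 = 0
g6 = NOT g5 = NOT 0 = 1
So g6 = 1 as required.

x=0, y=0, z=1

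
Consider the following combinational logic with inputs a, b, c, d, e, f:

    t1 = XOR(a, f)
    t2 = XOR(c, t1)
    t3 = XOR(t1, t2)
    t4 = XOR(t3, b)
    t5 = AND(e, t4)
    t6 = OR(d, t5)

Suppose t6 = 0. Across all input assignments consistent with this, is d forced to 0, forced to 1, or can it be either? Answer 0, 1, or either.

0

t6 = OR(d, t5) must be 0, so both d = 0 and t5 = 0.
t5 = AND(e, t4) must be 0, so at least one of e, t4 is 0.
Every assignment with t6 = 0 has d = 0; there are 24 such assignment(s).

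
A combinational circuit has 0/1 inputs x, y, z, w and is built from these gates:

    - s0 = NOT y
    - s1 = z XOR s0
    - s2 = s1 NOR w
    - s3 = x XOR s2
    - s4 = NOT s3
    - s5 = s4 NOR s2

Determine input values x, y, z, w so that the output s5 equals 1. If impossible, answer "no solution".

x=1, y=0, z=0, w=1

s5 = s4 NOR s2 must be 1, so both s4 = 0 and s2 = 0.
Check with x=1, y=0, z=0, w=1:
s0 = NOT y = NOT 0 = 1
s1 = z XOR s0 = 0 XOR 1 = 1
s2 = s1 NOR w = 1 NOR 1 = 0
s3 = x XOR s2 = 1 XOR 0 = 1
s4 = NOT s3 = NOT 1 = 0
s5 = s4 NOR s2 = 0 NOR 0 = 1
So s5 = 1 as required.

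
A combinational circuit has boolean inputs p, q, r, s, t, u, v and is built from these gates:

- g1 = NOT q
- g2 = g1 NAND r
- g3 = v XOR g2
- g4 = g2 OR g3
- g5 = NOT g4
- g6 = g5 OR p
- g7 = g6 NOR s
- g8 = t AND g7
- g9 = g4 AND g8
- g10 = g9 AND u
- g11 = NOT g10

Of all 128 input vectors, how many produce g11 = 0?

7

g11 = NOT g10 must be 0, so g10 = 1.
g10 = g9 AND u must be 1, so both g9 = 1 and u = 1.
g9 = g4 AND g8 must be 1, so both g4 = 1 and g8 = 1.
Enumerating the 128 input combinations, 7 give g11 = 0 and 121 give g11 = 1.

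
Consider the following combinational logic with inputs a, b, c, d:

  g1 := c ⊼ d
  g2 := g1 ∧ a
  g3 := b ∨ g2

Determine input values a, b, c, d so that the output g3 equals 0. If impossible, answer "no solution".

Check with a=0, b=0, c=1, d=1:
g1 = c ⊼ d = 1 ⊼ 1 = 0
g2 = g1 ∧ a = 0 ∧ 0 = 0
g3 = b ∨ g2 = 0 ∨ 0 = 0
So g3 = 0 as required.

a=0, b=0, c=1, d=1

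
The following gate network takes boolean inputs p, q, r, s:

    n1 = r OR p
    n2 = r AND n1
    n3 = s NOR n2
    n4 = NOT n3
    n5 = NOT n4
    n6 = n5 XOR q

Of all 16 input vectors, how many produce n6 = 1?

n6 = n5 XOR q must be 1, so n5 and q differ.
Enumerating the 16 input combinations, 8 give n6 = 1 and 8 give n6 = 0.

8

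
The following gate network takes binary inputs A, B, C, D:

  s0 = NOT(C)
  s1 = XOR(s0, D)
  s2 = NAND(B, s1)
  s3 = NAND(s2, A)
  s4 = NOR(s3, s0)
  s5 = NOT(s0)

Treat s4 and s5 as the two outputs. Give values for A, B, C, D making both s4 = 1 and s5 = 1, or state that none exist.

A=1, B=0, C=1, D=1

Check with A=1, B=0, C=1, D=1:
s0 = NOT(C) = NOT 1 = 0
s1 = XOR(s0, D) = XOR(0, 1) = 1
s2 = NAND(B, s1) = NAND(0, 1) = 1
s3 = NAND(s2, A) = NAND(1, 1) = 0
s4 = NOR(s3, s0) = NOR(0, 0) = 1
s5 = NOT(s0) = NOT 0 = 1
So s4 = 1 and s5 = 1.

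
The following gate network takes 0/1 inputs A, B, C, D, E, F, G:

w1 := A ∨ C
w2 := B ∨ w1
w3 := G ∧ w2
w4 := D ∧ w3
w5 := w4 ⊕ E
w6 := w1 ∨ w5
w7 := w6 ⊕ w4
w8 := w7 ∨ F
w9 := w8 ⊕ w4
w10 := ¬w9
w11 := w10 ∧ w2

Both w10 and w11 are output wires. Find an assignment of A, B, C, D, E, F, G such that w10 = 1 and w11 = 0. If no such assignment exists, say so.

A=0 B=0 C=0 D=1 E=0 F=0 G=0

Check with A=0 B=0 C=0 D=1 E=0 F=0 G=0:
w1 = A ∨ C = 0 ∨ 0 = 0
w2 = B ∨ w1 = 0 ∨ 0 = 0
w3 = G ∧ w2 = 0 ∧ 0 = 0
w4 = D ∧ w3 = 1 ∧ 0 = 0
w5 = w4 ⊕ E = 0 ⊕ 0 = 0
w6 = w1 ∨ w5 = 0 ∨ 0 = 0
w7 = w6 ⊕ w4 = 0 ⊕ 0 = 0
w8 = w7 ∨ F = 0 ∨ 0 = 0
w9 = w8 ⊕ w4 = 0 ⊕ 0 = 0
w10 = ¬w9 = ¬0 = 1
w11 = w10 ∧ w2 = 1 ∧ 0 = 0
So w10 = 1 and w11 = 0.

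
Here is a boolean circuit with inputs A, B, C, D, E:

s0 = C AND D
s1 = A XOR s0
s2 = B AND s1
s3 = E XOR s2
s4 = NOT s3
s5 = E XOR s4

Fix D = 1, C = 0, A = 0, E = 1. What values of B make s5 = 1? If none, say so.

B=1

Check with D = 1, C = 0, A = 0, E = 1 and B=1:
s0 = C AND D = 0 AND 1 = 0
s1 = A XOR s0 = 0 XOR 0 = 0
s2 = B AND s1 = 1 AND 0 = 0
s3 = E XOR s2 = 1 XOR 0 = 1
s4 = NOT s3 = NOT 1 = 0
s5 = E XOR s4 = 1 XOR 0 = 1
So s5 = 1.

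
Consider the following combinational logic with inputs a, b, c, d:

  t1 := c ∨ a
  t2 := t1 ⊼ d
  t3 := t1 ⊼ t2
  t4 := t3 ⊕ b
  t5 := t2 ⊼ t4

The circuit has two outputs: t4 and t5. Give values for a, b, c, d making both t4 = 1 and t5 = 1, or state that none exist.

a=1 b=0 c=0 d=1

Check with a=1 b=0 c=0 d=1:
t1 = c ∨ a = 0 ∨ 1 = 1
t2 = t1 ⊼ d = 1 ⊼ 1 = 0
t3 = t1 ⊼ t2 = 1 ⊼ 0 = 1
t4 = t3 ⊕ b = 1 ⊕ 0 = 1
t5 = t2 ⊼ t4 = 0 ⊼ 1 = 1
So t4 = 1 and t5 = 1.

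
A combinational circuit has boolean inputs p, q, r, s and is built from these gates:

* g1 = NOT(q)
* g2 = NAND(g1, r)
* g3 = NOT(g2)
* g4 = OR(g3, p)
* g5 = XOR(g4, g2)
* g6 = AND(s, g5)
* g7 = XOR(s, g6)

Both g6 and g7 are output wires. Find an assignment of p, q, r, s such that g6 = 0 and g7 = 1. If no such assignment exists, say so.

p=1, q=1, r=0, s=1

Check with p=1, q=1, r=0, s=1:
g1 = NOT(q) = NOT 1 = 0
g2 = NAND(g1, r) = NAND(0, 0) = 1
g3 = NOT(g2) = NOT 1 = 0
g4 = OR(g3, p) = OR(0, 1) = 1
g5 = XOR(g4, g2) = XOR(1, 1) = 0
g6 = AND(s, g5) = AND(1, 0) = 0
g7 = XOR(s, g6) = XOR(1, 0) = 1
So g6 = 0 and g7 = 1.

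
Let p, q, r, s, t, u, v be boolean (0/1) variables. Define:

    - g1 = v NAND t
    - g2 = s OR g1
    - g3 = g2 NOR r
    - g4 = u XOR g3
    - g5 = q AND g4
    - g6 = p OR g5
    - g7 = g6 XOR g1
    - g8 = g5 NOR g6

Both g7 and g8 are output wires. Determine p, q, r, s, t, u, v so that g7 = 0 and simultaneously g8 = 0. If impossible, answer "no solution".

p=1 q=1 r=1 s=1 t=0 u=0 v=0

Check with p=1 q=1 r=1 s=1 t=0 u=0 v=0:
g1 = v NAND t = 0 NAND 0 = 1
g2 = s OR g1 = 1 OR 1 = 1
g3 = g2 NOR r = 1 NOR 1 = 0
g4 = u XOR g3 = 0 XOR 0 = 0
g5 = q AND g4 = 1 AND 0 = 0
g6 = p OR g5 = 1 OR 0 = 1
g7 = g6 XOR g1 = 1 XOR 1 = 0
g8 = g5 NOR g6 = 0 NOR 1 = 0
So g7 = 0 and g8 = 0.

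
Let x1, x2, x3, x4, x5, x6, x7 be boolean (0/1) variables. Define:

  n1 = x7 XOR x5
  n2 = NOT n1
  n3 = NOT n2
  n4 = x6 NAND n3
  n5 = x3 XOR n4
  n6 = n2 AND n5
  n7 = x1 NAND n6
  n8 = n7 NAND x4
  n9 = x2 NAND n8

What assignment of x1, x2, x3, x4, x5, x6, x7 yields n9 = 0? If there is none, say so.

x1=0, x2=1, x3=1, x4=0, x5=0, x6=1, x7=1

n9 = x2 NAND n8 must be 0, so both x2 = 1 and n8 = 1.
n8 = n7 NAND x4 must be 1, so at least one of n7, x4 is 0.
Check with x1=0, x2=1, x3=1, x4=0, x5=0, x6=1, x7=1:
n1 = x7 XOR x5 = 1 XOR 0 = 1
n2 = NOT n1 = NOT 1 = 0
n3 = NOT n2 = NOT 0 = 1
n4 = x6 NAND n3 = 1 NAND 1 = 0
n5 = x3 XOR n4 = 1 XOR 0 = 1
n6 = n2 AND n5 = 0 AND 1 = 0
n7 = x1 NAND n6 = 0 NAND 0 = 1
n8 = n7 NAND x4 = 1 NAND 0 = 1
n9 = x2 NAND n8 = 1 NAND 1 = 0
So n9 = 0 as required.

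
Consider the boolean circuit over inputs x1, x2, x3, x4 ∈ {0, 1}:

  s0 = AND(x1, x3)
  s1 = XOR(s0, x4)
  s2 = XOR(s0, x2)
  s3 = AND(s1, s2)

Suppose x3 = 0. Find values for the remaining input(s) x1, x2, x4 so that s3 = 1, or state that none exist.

s3 = AND(s1, s2) must be 1, so both s1 = 1 and s2 = 1.
s1 = XOR(s0, x4) must be 1, so s0 and x4 differ.
Check with x3 = 0 and x1=0, x2=1, x4=1:
s0 = AND(x1, x3) = AND(0, 0) = 0
s1 = XOR(s0, x4) = XOR(0, 1) = 1
s2 = XOR(s0, x2) = XOR(0, 1) = 1
s3 = AND(s1, s2) = AND(1, 1) = 1
So s3 = 1.

x1=0, x2=1, x4=1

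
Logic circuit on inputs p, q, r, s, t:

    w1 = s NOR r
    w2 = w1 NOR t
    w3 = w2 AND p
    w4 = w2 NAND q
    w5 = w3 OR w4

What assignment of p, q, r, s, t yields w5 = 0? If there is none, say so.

p=0, q=1, r=1, s=1, t=0

w5 = w3 OR w4 must be 0, so both w3 = 0 and w4 = 0.
w3 = w2 AND p must be 0, so at least one of w2, p is 0.
Check with p=0, q=1, r=1, s=1, t=0:
w1 = s NOR r = 1 NOR 1 = 0
w2 = w1 NOR t = 0 NOR 0 = 1
w3 = w2 AND p = 1 AND 0 = 0
w4 = w2 NAND q = 1 NAND 1 = 0
w5 = w3 OR w4 = 0 OR 0 = 0
So w5 = 0 as required.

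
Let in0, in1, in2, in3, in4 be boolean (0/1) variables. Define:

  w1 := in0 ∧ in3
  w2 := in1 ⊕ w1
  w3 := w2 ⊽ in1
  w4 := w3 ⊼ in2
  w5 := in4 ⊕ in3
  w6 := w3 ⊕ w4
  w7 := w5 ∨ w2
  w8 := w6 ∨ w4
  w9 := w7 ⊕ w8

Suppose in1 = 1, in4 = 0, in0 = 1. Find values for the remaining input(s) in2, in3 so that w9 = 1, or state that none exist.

no solution exists

With in1 = 1, in4 = 0, in0 = 1 fixed, none of the 4 settings of in2, in3 give w9 = 1.
For example, with in2=0, in3=0:
w1 = in0 ∧ in3 = 1 ∧ 0 = 0
w2 = in1 ⊕ w1 = 1 ⊕ 0 = 1
w3 = w2 ⊽ in1 = 1 ⊽ 1 = 0
w4 = w3 ⊼ in2 = 0 ⊼ 0 = 1
w5 = in4 ⊕ in3 = 0 ⊕ 0 = 0
w6 = w3 ⊕ w4 = 0 ⊕ 1 = 1
w7 = w5 ∨ w2 = 0 ∨ 1 = 1
w8 = w6 ∨ w4 = 1 ∨ 1 = 1
w9 = w7 ⊕ w8 = 1 ⊕ 1 = 0
giving w9 = 0 ≠ 1.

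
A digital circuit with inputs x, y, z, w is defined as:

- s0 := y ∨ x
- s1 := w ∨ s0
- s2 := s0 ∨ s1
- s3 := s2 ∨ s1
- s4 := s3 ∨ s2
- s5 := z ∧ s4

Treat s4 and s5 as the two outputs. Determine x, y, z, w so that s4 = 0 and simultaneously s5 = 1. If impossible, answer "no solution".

Across all 16 input combinations, none give both s4 = 0 and s5 = 1.

no solution exists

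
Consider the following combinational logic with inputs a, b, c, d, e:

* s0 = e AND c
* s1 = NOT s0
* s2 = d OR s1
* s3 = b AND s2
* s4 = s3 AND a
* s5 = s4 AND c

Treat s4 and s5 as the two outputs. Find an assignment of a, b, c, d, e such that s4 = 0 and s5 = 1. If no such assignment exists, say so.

no solution exists

Across all 32 input combinations, none give both s4 = 0 and s5 = 1.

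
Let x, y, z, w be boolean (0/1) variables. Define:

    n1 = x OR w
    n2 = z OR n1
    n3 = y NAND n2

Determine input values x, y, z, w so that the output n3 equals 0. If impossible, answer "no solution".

x=1, y=1, z=0, w=0

Check with x=1, y=1, z=0, w=0:
n1 = x OR w = 1 OR 0 = 1
n2 = z OR n1 = 0 OR 1 = 1
n3 = y NAND n2 = 1 NAND 1 = 0
So n3 = 0 as required.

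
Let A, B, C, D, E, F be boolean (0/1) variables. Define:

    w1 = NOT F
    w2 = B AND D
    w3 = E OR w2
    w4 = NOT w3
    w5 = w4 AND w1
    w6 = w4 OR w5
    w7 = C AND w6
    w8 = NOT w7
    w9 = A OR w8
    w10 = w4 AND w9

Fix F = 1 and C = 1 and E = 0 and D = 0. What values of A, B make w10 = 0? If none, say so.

A=0, B=1

Check with F = 1 and C = 1 and E = 0 and D = 0 and A=0, B=1:
w1 = NOT F = NOT 1 = 0
w2 = B AND D = 1 AND 0 = 0
w3 = E OR w2 = 0 OR 0 = 0
w4 = NOT w3 = NOT 0 = 1
w5 = w4 AND w1 = 1 AND 0 = 0
w6 = w4 OR w5 = 1 OR 0 = 1
w7 = C AND w6 = 1 AND 1 = 1
w8 = NOT w7 = NOT 1 = 0
w9 = A OR w8 = 0 OR 0 = 0
w10 = w4 AND w9 = 1 AND 0 = 0
So w10 = 0.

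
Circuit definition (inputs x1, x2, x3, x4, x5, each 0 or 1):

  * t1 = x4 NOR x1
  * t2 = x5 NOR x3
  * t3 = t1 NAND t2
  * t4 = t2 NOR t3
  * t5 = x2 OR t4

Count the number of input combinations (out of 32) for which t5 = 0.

t5 = x2 OR t4 must be 0, so both x2 = 0 and t4 = 0.
t4 = t2 NOR t3 must be 0, so at least one of t2, t3 is 1.
Enumerating the 32 input combinations, 16 give t5 = 0 and 16 give t5 = 1.

16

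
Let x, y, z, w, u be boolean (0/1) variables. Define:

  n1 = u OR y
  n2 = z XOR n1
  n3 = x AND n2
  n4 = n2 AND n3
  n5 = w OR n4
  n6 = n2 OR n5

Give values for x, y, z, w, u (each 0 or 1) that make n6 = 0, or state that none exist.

n6 = n2 OR n5 must be 0, so both n2 = 0 and n5 = 0.
Check with x=0, y=1, z=1, w=0, u=1:
n1 = u OR y = 1 OR 1 = 1
n2 = z XOR n1 = 1 XOR 1 = 0
n3 = x AND n2 = 0 AND 0 = 0
n4 = n2 AND n3 = 0 AND 0 = 0
n5 = w OR n4 = 0 OR 0 = 0
n6 = n2 OR n5 = 0 OR 0 = 0
So n6 = 0 as required.

x=0, y=1, z=1, w=0, u=1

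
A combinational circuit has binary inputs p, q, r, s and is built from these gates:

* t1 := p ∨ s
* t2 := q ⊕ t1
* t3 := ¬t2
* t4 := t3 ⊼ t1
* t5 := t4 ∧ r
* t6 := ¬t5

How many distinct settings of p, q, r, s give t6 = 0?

t6 = ¬t5 must be 0, so t5 = 1.
t5 = t4 ∧ r must be 1, so both t4 = 1 and r = 1.
Enumerating the 16 input combinations, 5 give t6 = 0 and 11 give t6 = 1.

5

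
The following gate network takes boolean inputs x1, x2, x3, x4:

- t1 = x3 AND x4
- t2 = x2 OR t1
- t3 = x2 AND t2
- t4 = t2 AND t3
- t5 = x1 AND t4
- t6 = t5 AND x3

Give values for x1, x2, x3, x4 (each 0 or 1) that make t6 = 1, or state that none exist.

x1=1, x2=1, x3=1, x4=0

Check with x1=1, x2=1, x3=1, x4=0:
t1 = x3 AND x4 = 1 AND 0 = 0
t2 = x2 OR t1 = 1 OR 0 = 1
t3 = x2 AND t2 = 1 AND 1 = 1
t4 = t2 AND t3 = 1 AND 1 = 1
t5 = x1 AND t4 = 1 AND 1 = 1
t6 = t5 AND x3 = 1 AND 1 = 1
So t6 = 1 as required.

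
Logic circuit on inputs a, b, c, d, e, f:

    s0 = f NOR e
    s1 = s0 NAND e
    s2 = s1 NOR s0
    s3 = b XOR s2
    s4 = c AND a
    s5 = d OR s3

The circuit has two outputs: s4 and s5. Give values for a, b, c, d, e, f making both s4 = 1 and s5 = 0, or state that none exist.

Check with a=1 b=0 c=1 d=0 e=0 f=0:
s0 = f NOR e = 0 NOR 0 = 1
s1 = s0 NAND e = 1 NAND 0 = 1
s2 = s1 NOR s0 = 1 NOR 1 = 0
s3 = b XOR s2 = 0 XOR 0 = 0
s4 = c AND a = 1 AND 1 = 1
s5 = d OR s3 = 0 OR 0 = 0
So s4 = 1 and s5 = 0.

a=1 b=0 c=1 d=0 e=0 f=0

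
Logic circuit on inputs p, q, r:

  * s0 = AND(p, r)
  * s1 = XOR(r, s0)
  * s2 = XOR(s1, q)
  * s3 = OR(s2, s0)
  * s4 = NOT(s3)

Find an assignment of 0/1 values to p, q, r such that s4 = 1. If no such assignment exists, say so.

p=1 q=0 r=0

Check with p=1 q=0 r=0:
s0 = AND(p, r) = AND(1, 0) = 0
s1 = XOR(r, s0) = XOR(0, 0) = 0
s2 = XOR(s1, q) = XOR(0, 0) = 0
s3 = OR(s2, s0) = OR(0, 0) = 0
s4 = NOT(s3) = NOT 0 = 1
So s4 = 1 as required.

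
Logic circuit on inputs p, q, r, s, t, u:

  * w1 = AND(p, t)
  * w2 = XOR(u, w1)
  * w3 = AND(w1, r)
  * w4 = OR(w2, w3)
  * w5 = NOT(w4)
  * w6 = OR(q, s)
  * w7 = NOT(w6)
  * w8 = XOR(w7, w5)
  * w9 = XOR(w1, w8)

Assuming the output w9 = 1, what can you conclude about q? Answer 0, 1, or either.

Both values of q occur among assignments with w9 = 1:
  q=0: p=0, q=0, r=0, s=0, t=0, u=1
  q=1: p=0, q=1, r=0, s=0, t=0, u=0

either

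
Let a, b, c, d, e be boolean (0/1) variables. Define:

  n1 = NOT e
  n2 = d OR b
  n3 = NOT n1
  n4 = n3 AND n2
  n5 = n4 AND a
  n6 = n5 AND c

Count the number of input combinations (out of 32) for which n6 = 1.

3

n6 = n5 AND c must be 1, so both n5 = 1 and c = 1.
n5 = n4 AND a must be 1, so both n4 = 1 and a = 1.
n4 = n3 AND n2 must be 1, so both n3 = 1 and n2 = 1.
Satisfying assignments:
  a=1, b=0, c=1, d=1, e=1
  a=1, b=1, c=1, d=0, e=1
  a=1, b=1, c=1, d=1, e=1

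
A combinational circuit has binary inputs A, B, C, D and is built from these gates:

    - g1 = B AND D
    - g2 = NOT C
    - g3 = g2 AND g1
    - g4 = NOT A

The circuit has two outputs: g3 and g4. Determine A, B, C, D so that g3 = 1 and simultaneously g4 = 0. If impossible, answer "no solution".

A=1, B=1, C=0, D=1

Check with A=1, B=1, C=0, D=1:
g1 = B AND D = 1 AND 1 = 1
g2 = NOT C = NOT 0 = 1
g3 = g2 AND g1 = 1 AND 1 = 1
g4 = NOT A = NOT 1 = 0
So g3 = 1 and g4 = 0.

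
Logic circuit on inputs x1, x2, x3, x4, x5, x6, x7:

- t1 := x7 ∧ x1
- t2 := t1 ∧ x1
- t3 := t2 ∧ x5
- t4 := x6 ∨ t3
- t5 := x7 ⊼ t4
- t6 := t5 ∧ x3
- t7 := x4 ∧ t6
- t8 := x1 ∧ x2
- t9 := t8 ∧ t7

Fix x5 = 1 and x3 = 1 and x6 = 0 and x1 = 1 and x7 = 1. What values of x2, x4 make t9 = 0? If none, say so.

x2=1 x4=0

t9 = t8 ∧ t7 must be 0, so at least one of t8, t7 is 0.
Check with x5 = 1 and x3 = 1 and x6 = 0 and x1 = 1 and x7 = 1 and x2=1, x4=0:
t1 = x7 ∧ x1 = 1 ∧ 1 = 1
t2 = t1 ∧ x1 = 1 ∧ 1 = 1
t3 = t2 ∧ x5 = 1 ∧ 1 = 1
t4 = x6 ∨ t3 = 0 ∨ 1 = 1
t5 = x7 ⊼ t4 = 1 ⊼ 1 = 0
t6 = t5 ∧ x3 = 0 ∧ 1 = 0
t7 = x4 ∧ t6 = 0 ∧ 0 = 0
t8 = x1 ∧ x2 = 1 ∧ 1 = 1
t9 = t8 ∧ t7 = 1 ∧ 0 = 0
So t9 = 0.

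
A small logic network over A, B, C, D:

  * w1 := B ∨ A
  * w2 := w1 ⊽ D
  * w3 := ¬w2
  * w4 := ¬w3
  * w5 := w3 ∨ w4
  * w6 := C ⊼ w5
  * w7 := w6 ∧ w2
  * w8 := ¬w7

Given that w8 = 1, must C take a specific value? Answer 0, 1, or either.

Both values of C occur among assignments with w8 = 1:
  C=0: A=0, B=0, C=0, D=1
  C=1: A=0, B=0, C=1, D=0

either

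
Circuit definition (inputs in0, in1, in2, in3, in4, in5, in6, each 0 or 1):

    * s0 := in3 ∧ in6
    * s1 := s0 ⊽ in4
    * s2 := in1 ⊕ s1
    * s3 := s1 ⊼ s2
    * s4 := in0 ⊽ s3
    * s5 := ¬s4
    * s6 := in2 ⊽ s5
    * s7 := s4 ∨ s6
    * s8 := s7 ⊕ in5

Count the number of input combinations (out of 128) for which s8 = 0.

64

s8 = s7 ⊕ in5 must be 0, so s7 and in5 are equal.
Enumerating the 128 input combinations, 64 give s8 = 0 and 64 give s8 = 1.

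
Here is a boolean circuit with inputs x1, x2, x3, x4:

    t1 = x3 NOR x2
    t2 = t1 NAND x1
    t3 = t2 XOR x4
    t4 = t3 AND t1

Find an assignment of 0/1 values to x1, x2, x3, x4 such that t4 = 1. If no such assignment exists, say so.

t4 = t3 AND t1 must be 1, so both t3 = 1 and t1 = 1.
t3 = t2 XOR x4 must be 1, so t2 and x4 differ.
t1 = x3 NOR x2 must be 1, so both x3 = 0 and x2 = 0.
Check with x1=1, x2=0, x3=0, x4=1:
t1 = x3 NOR x2 = 0 NOR 0 = 1
t2 = t1 NAND x1 = 1 NAND 1 = 0
t3 = t2 XOR x4 = 0 XOR 1 = 1
t4 = t3 AND t1 = 1 AND 1 = 1
So t4 = 1 as required.

x1=1, x2=0, x3=0, x4=1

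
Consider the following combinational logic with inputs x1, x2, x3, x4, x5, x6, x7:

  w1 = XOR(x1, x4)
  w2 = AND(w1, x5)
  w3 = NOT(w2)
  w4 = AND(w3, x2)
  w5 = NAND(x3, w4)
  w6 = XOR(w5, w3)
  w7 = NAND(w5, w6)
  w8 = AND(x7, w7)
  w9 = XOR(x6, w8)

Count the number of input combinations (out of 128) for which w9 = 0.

w9 = XOR(x6, w8) must be 0, so x6 and w8 are equal.
Enumerating the 128 input combinations, 64 give w9 = 0 and 64 give w9 = 1.

64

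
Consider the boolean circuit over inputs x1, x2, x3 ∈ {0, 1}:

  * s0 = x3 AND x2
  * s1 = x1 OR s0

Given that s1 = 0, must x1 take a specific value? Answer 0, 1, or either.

0

s1 = x1 OR s0 must be 0, so both x1 = 0 and s0 = 0.
s0 = x3 AND x2 must be 0, so at least one of x3, x2 is 0.
Every assignment with s1 = 0 has x1 = 0; there are 3 such assignment(s).
  x1=0, x2=0, x3=0
  x1=0, x2=0, x3=1
  x1=0, x2=1, x3=0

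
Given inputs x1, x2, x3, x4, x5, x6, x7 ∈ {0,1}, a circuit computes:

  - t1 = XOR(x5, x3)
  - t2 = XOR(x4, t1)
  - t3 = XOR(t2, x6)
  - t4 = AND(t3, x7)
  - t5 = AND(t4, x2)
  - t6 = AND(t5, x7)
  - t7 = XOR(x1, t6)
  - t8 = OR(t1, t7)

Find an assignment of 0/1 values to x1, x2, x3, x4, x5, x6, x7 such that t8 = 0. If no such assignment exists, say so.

t8 = OR(t1, t7) must be 0, so both t1 = 0 and t7 = 0.
t1 = XOR(x5, x3) must be 0, so x5 and x3 are equal.
t7 = XOR(x1, t6) must be 0, so x1 and t6 are equal.
Check with x1=0, x2=0, x3=1, x4=0, x5=1, x6=1, x7=0:
t1 = XOR(x5, x3) = XOR(1, 1) = 0
t2 = XOR(x4, t1) = XOR(0, 0) = 0
t3 = XOR(t2, x6) = XOR(0, 1) = 1
t4 = AND(t3, x7) = AND(1, 0) = 0
t5 = AND(t4, x2) = AND(0, 0) = 0
t6 = AND(t5, x7) = AND(0, 0) = 0
t7 = XOR(x1, t6) = XOR(0, 0) = 0
t8 = OR(t1, t7) = OR(0, 0) = 0
So t8 = 0 as required.

x1=0, x2=0, x3=1, x4=0, x5=1, x6=1, x7=0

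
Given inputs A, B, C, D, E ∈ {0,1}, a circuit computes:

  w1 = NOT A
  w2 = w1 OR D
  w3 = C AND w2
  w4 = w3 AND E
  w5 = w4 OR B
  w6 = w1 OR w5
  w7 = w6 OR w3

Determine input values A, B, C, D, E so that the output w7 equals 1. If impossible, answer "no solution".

w7 = w6 OR w3 must be 1, so at least one of w6, w3 is 1.
Check with A=0 B=1 C=0 D=0 E=0:
w1 = NOT A = NOT 0 = 1
w2 = w1 OR D = 1 OR 0 = 1
w3 = C AND w2 = 0 AND 1 = 0
w4 = w3 AND E = 0 AND 0 = 0
w5 = w4 OR B = 0 OR 1 = 1
w6 = w1 OR w5 = 1 OR 1 = 1
w7 = w6 OR w3 = 1 OR 0 = 1
So w7 = 1 as required.

A=0 B=1 C=0 D=0 E=0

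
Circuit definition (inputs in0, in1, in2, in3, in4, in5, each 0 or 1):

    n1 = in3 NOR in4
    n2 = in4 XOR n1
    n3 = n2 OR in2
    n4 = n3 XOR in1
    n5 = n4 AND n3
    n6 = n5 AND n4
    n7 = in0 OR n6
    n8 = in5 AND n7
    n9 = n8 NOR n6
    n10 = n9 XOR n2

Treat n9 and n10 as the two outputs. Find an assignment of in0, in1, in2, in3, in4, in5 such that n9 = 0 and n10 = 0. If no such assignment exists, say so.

Check with in0=1, in1=1, in2=1, in3=1, in4=0, in5=1:
n1 = in3 NOR in4 = 1 NOR 0 = 0
n2 = in4 XOR n1 = 0 XOR 0 = 0
n3 = n2 OR in2 = 0 OR 1 = 1
n4 = n3 XOR in1 = 1 XOR 1 = 0
n5 = n4 AND n3 = 0 AND 1 = 0
n6 = n5 AND n4 = 0 AND 0 = 0
n7 = in0 OR n6 = 1 OR 0 = 1
n8 = in5 AND n7 = 1 AND 1 = 1
n9 = n8 NOR n6 = 1 NOR 0 = 0
n10 = n9 XOR n2 = 0 XOR 0 = 0
So n9 = 0 and n10 = 0.

in0=1, in1=1, in2=1, in3=1, in4=0, in5=1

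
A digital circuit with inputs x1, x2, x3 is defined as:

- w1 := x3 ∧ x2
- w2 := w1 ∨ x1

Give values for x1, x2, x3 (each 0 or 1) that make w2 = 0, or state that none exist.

Check with x1=0 x2=1 x3=0:
w1 = x3 ∧ x2 = 0 ∧ 1 = 0
w2 = w1 ∨ x1 = 0 ∨ 0 = 0
So w2 = 0 as required.

x1=0 x2=1 x3=0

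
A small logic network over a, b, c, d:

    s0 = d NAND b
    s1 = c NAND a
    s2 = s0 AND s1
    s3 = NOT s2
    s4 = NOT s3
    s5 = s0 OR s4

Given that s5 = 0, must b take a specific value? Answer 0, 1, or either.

1

s5 = s0 OR s4 must be 0, so both s0 = 0 and s4 = 0.
s0 = d NAND b must be 0, so both d = 1 and b = 1.
Every assignment with s5 = 0 has b = 1; there are 4 such assignment(s).
  a=0, b=1, c=0, d=1
  a=0, b=1, c=1, d=1
  a=1, b=1, c=0, d=1
  a=1, b=1, c=1, d=1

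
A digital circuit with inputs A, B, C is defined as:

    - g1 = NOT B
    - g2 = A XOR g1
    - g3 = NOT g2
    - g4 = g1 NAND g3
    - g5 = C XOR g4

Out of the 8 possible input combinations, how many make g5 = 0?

4

g5 = C XOR g4 must be 0, so C and g4 are equal.
Satisfying assignments:
  A=0, B=0, C=1
  A=0, B=1, C=1
  A=1, B=0, C=0
  A=1, B=1, C=1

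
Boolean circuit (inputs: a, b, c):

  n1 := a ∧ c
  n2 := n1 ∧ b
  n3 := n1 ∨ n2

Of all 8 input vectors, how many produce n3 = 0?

6

n3 = n1 ∨ n2 must be 0, so both n1 = 0 and n2 = 0.
n1 = a ∧ c must be 0, so at least one of a, c is 0.
n2 = n1 ∧ b must be 0, so at least one of n1, b is 0.
Satisfying assignments:
  a=0, b=0, c=0
  a=0, b=0, c=1
  a=0, b=1, c=0
  a=0, b=1, c=1
  a=1, b=0, c=0
  a=1, b=1, c=0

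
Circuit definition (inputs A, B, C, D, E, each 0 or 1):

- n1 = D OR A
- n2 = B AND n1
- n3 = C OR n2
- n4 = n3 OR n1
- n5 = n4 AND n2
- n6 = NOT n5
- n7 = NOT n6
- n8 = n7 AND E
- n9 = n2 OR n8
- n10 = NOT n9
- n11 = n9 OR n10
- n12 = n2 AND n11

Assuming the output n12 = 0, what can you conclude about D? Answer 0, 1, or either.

either

Both values of D occur among assignments with n12 = 0:
  D=0: A=0, B=0, C=0, D=0, E=0
  D=1: A=0, B=0, C=0, D=1, E=0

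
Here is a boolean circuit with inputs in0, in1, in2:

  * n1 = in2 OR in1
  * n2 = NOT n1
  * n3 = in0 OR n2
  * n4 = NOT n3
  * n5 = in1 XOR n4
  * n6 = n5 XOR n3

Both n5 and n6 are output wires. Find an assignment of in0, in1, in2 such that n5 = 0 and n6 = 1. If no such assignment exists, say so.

in0=1, in1=0, in2=0

Check with in0=1, in1=0, in2=0:
n1 = in2 OR in1 = 0 OR 0 = 0
n2 = NOT n1 = NOT 0 = 1
n3 = in0 OR n2 = 1 OR 1 = 1
n4 = NOT n3 = NOT 1 = 0
n5 = in1 XOR n4 = 0 XOR 0 = 0
n6 = n5 XOR n3 = 0 XOR 1 = 1
So n5 = 0 and n6 = 1.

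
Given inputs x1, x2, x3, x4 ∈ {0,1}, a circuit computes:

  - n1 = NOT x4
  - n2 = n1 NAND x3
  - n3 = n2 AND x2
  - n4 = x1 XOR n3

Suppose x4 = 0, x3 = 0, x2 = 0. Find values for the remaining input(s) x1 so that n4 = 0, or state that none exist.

x1=0

n4 = x1 XOR n3 must be 0, so x1 and n3 are equal.
Check with x4 = 0, x3 = 0, x2 = 0 and x1=0:
n1 = NOT x4 = NOT 0 = 1
n2 = n1 NAND x3 = 1 NAND 0 = 1
n3 = n2 AND x2 = 1 AND 0 = 0
n4 = x1 XOR n3 = 0 XOR 0 = 0
So n4 = 0.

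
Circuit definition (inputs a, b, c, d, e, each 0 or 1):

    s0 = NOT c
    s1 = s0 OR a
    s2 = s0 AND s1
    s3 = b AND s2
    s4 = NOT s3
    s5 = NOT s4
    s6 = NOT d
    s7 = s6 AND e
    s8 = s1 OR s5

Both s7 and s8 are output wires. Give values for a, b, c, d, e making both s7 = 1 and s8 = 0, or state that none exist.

a=0, b=0, c=1, d=0, e=1

Check with a=0, b=0, c=1, d=0, e=1:
s0 = NOT c = NOT 1 = 0
s1 = s0 OR a = 0 OR 0 = 0
s2 = s0 AND s1 = 0 AND 0 = 0
s3 = b AND s2 = 0 AND 0 = 0
s4 = NOT s3 = NOT 0 = 1
s5 = NOT s4 = NOT 1 = 0
s6 = NOT d = NOT 0 = 1
s7 = s6 AND e = 1 AND 1 = 1
s8 = s1 OR s5 = 0 OR 0 = 0
So s7 = 1 and s8 = 0.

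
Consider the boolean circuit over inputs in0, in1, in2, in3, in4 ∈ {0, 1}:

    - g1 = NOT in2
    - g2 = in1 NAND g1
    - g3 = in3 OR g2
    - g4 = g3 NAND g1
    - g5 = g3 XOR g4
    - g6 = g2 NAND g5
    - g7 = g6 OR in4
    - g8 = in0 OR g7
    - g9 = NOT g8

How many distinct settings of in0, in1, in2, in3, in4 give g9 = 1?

g9 = NOT g8 must be 1, so g8 = 0.
g8 = in0 OR g7 must be 0, so both in0 = 0 and g7 = 0.
Satisfying assignments:
  in0=0, in1=0, in2=0, in3=0, in4=0
  in0=0, in1=0, in2=0, in3=1, in4=0

2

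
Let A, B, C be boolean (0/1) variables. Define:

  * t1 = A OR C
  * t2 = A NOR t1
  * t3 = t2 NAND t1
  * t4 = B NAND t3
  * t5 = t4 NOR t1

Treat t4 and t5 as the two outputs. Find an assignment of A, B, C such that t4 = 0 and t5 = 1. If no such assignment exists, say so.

A=0, B=1, C=0

Check with A=0, B=1, C=0:
t1 = A OR C = 0 OR 0 = 0
t2 = A NOR t1 = 0 NOR 0 = 1
t3 = t2 NAND t1 = 1 NAND 0 = 1
t4 = B NAND t3 = 1 NAND 1 = 0
t5 = t4 NOR t1 = 0 NOR 0 = 1
So t4 = 0 and t5 = 1.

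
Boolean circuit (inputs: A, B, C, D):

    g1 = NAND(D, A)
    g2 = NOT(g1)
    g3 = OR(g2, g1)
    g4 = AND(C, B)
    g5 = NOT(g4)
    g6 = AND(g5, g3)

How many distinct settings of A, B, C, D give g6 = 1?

12

g6 = AND(g5, g3) must be 1, so both g5 = 1 and g3 = 1.
g5 = NOT(g4) must be 1, so g4 = 0.
g3 = OR(g2, g1) must be 1, so at least one of g2, g1 is 1.
Enumerating the 16 input combinations, 12 give g6 = 1 and 4 give g6 = 0.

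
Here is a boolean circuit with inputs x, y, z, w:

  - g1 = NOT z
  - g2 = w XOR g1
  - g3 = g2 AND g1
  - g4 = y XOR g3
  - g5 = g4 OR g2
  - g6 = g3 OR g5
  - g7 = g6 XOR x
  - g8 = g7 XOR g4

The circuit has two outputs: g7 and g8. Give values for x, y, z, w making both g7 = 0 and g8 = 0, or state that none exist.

x=1 y=1 z=0 w=0

Check with x=1 y=1 z=0 w=0:
g1 = NOT z = NOT 0 = 1
g2 = w XOR g1 = 0 XOR 1 = 1
g3 = g2 AND g1 = 1 AND 1 = 1
g4 = y XOR g3 = 1 XOR 1 = 0
g5 = g4 OR g2 = 0 OR 1 = 1
g6 = g3 OR g5 = 1 OR 1 = 1
g7 = g6 XOR x = 1 XOR 1 = 0
g8 = g7 XOR g4 = 0 XOR 0 = 0
So g7 = 0 and g8 = 0.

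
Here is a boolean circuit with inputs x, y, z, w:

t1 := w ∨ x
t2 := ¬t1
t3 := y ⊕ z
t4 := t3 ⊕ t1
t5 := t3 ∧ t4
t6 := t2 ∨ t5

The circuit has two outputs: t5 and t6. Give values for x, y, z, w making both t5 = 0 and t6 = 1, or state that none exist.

x=0, y=0, z=0, w=0

Check with x=0, y=0, z=0, w=0:
t1 = w ∨ x = 0 ∨ 0 = 0
t2 = ¬t1 = ¬0 = 1
t3 = y ⊕ z = 0 ⊕ 0 = 0
t4 = t3 ⊕ t1 = 0 ⊕ 0 = 0
t5 = t3 ∧ t4 = 0 ∧ 0 = 0
t6 = t2 ∨ t5 = 1 ∨ 0 = 1
So t5 = 0 and t6 = 1.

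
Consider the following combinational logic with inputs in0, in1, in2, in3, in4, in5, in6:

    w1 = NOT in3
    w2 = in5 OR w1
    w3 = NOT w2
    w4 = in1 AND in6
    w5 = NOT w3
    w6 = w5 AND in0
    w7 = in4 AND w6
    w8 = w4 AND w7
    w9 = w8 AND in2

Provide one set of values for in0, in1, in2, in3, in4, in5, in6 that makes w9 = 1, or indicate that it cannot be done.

w9 = w8 AND in2 must be 1, so both w8 = 1 and in2 = 1.
Check with in0=1, in1=1, in2=1, in3=0, in4=1, in5=0, in6=1:
w1 = NOT in3 = NOT 0 = 1
w2 = in5 OR w1 = 0 OR 1 = 1
w3 = NOT w2 = NOT 1 = 0
w4 = in1 AND in6 = 1 AND 1 = 1
w5 = NOT w3 = NOT 0 = 1
w6 = w5 AND in0 = 1 AND 1 = 1
w7 = in4 AND w6 = 1 AND 1 = 1
w8 = w4 AND w7 = 1 AND 1 = 1
w9 = w8 AND in2 = 1 AND 1 = 1
So w9 = 1 as required.

in0=1, in1=1, in2=1, in3=0, in4=1, in5=0, in6=1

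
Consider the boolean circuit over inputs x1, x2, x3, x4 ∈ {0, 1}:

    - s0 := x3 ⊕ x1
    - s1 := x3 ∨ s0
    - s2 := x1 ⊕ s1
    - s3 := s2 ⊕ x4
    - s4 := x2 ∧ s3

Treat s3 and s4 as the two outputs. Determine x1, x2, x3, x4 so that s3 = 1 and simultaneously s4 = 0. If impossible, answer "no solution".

x1=0, x2=0, x3=1, x4=0

Check with x1=0, x2=0, x3=1, x4=0:
s0 = x3 ⊕ x1 = 1 ⊕ 0 = 1
s1 = x3 ∨ s0 = 1 ∨ 1 = 1
s2 = x1 ⊕ s1 = 0 ⊕ 1 = 1
s3 = s2 ⊕ x4 = 1 ⊕ 0 = 1
s4 = x2 ∧ s3 = 0 ∧ 1 = 0
So s3 = 1 and s4 = 0.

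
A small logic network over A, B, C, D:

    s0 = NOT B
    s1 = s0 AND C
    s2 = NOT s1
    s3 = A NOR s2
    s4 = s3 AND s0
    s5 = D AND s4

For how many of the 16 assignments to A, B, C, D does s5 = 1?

s5 = D AND s4 must be 1, so both D = 1 and s4 = 1.
s4 = s3 AND s0 must be 1, so both s3 = 1 and s0 = 1.
s3 = A NOR s2 must be 1, so both A = 0 and s2 = 0.
Satisfying assignments:
  A=0, B=0, C=1, D=1

1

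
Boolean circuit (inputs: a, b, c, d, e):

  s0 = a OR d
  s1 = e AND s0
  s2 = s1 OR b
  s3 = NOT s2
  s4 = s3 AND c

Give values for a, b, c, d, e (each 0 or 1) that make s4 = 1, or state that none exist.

s4 = s3 AND c must be 1, so both s3 = 1 and c = 1.
s3 = NOT s2 must be 1, so s2 = 0.
Check with a=1 b=0 c=1 d=0 e=0:
s0 = a OR d = 1 OR 0 = 1
s1 = e AND s0 = 0 AND 1 = 0
s2 = s1 OR b = 0 OR 0 = 0
s3 = NOT s2 = NOT 0 = 1
s4 = s3 AND c = 1 AND 1 = 1
So s4 = 1 as required.

a=1 b=0 c=1 d=0 e=0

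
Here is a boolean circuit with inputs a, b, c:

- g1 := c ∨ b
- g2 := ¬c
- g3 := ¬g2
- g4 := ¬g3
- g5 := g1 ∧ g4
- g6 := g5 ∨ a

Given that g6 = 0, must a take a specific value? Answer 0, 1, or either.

g6 = g5 ∨ a must be 0, so both g5 = 0 and a = 0.
Every assignment with g6 = 0 has a = 0; there are 3 such assignment(s).
  a=0, b=0, c=0
  a=0, b=0, c=1
  a=0, b=1, c=1

0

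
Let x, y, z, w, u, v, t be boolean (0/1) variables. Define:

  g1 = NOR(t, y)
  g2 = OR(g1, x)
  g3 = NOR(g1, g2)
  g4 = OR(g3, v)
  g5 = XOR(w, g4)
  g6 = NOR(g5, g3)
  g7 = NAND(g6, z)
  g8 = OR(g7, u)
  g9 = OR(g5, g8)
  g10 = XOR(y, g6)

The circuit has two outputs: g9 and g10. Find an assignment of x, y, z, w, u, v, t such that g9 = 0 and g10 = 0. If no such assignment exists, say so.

x=1 y=1 z=1 w=1 u=0 v=1 t=1

Check with x=1 y=1 z=1 w=1 u=0 v=1 t=1:
g1 = NOR(t, y) = NOR(1, 1) = 0
g2 = OR(g1, x) = OR(0, 1) = 1
g3 = NOR(g1, g2) = NOR(0, 1) = 0
g4 = OR(g3, v) = OR(0, 1) = 1
g5 = XOR(w, g4) = XOR(1, 1) = 0
g6 = NOR(g5, g3) = NOR(0, 0) = 1
g7 = NAND(g6, z) = NAND(1, 1) = 0
g8 = OR(g7, u) = OR(0, 0) = 0
g9 = OR(g5, g8) = OR(0, 0) = 0
g10 = XOR(y, g6) = XOR(1, 1) = 0
So g9 = 0 and g10 = 0.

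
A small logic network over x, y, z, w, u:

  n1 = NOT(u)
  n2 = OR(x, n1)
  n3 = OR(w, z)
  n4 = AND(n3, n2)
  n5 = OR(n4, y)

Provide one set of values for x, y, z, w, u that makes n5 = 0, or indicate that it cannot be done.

x=1, y=0, z=0, w=0, u=1

n5 = OR(n4, y) must be 0, so both n4 = 0 and y = 0.
Check with x=1, y=0, z=0, w=0, u=1:
n1 = NOT(u) = NOT 1 = 0
n2 = OR(x, n1) = OR(1, 0) = 1
n3 = OR(w, z) = OR(0, 0) = 0
n4 = AND(n3, n2) = AND(0, 1) = 0
n5 = OR(n4, y) = OR(0, 0) = 0
So n5 = 0 as required.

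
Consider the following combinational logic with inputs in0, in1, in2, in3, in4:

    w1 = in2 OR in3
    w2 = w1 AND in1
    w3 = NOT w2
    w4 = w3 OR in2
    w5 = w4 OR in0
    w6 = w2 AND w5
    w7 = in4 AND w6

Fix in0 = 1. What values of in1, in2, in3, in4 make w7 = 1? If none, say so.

Check with in0 = 1 and in1=1, in2=1, in3=1, in4=1:
w1 = in2 OR in3 = 1 OR 1 = 1
w2 = w1 AND in1 = 1 AND 1 = 1
w3 = NOT w2 = NOT 1 = 0
w4 = w3 OR in2 = 0 OR 1 = 1
w5 = w4 OR in0 = 1 OR 1 = 1
w6 = w2 AND w5 = 1 AND 1 = 1
w7 = in4 AND w6 = 1 AND 1 = 1
So w7 = 1.

in1=1, in2=1, in3=1, in4=1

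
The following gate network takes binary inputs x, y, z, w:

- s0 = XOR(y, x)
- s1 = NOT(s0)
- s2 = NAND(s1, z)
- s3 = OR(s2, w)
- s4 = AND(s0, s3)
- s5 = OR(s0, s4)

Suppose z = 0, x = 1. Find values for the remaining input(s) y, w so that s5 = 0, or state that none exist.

y=1, w=1

Check with z = 0, x = 1 and y=1, w=1:
s0 = XOR(y, x) = XOR(1, 1) = 0
s1 = NOT(s0) = NOT 0 = 1
s2 = NAND(s1, z) = NAND(1, 0) = 1
s3 = OR(s2, w) = OR(1, 1) = 1
s4 = AND(s0, s3) = AND(0, 1) = 0
s5 = OR(s0, s4) = OR(0, 0) = 0
So s5 = 0.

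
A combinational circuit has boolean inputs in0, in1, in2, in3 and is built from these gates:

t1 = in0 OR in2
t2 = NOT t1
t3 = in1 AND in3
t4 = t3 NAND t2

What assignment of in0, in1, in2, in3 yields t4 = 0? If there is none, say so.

in0=0, in1=1, in2=0, in3=1

t4 = t3 NAND t2 must be 0, so both t3 = 1 and t2 = 1.
t3 = in1 AND in3 must be 1, so both in1 = 1 and in3 = 1.
Check with in0=0, in1=1, in2=0, in3=1:
t1 = in0 OR in2 = 0 OR 0 = 0
t2 = NOT t1 = NOT 0 = 1
t3 = in1 AND in3 = 1 AND 1 = 1
t4 = t3 NAND t2 = 1 NAND 1 = 0
So t4 = 0 as required.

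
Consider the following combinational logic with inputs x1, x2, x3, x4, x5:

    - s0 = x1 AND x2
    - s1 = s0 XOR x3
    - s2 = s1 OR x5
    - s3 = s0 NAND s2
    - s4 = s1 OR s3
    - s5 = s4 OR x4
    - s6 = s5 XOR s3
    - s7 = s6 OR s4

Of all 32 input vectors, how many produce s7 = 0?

s7 = s6 OR s4 must be 0, so both s6 = 0 and s4 = 0.
Enumerating the 32 input combinations, 1 give s7 = 0 and 31 give s7 = 1.

1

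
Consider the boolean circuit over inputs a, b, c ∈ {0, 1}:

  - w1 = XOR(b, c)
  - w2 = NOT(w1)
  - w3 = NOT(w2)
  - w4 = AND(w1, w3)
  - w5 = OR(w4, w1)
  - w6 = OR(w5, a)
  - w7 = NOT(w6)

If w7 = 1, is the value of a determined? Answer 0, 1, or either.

w7 = NOT(w6) must be 1, so w6 = 0.
w6 = OR(w5, a) must be 0, so both w5 = 0 and a = 0.
Every assignment with w7 = 1 has a = 0; there are 2 such assignment(s).
  a=0, b=0, c=0
  a=0, b=1, c=1

0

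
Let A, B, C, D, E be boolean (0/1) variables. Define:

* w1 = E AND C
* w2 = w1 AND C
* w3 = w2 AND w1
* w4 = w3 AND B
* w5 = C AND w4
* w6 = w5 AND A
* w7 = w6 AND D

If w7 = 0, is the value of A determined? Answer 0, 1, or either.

either

Both values of A occur among assignments with w7 = 0:
  A=0: A=0, B=0, C=0, D=0, E=0
  A=1: A=1, B=0, C=0, D=0, E=0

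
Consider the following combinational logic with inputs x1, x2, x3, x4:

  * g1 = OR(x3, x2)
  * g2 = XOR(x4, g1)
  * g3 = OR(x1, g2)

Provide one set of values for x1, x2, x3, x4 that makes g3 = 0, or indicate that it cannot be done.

g3 = OR(x1, g2) must be 0, so both x1 = 0 and g2 = 0.
g2 = XOR(x4, g1) must be 0, so x4 and g1 are equal.
Check with x1=0, x2=0, x3=0, x4=0:
g1 = OR(x3, x2) = OR(0, 0) = 0
g2 = XOR(x4, g1) = XOR(0, 0) = 0
g3 = OR(x1, g2) = OR(0, 0) = 0
So g3 = 0 as required.

x1=0, x2=0, x3=0, x4=0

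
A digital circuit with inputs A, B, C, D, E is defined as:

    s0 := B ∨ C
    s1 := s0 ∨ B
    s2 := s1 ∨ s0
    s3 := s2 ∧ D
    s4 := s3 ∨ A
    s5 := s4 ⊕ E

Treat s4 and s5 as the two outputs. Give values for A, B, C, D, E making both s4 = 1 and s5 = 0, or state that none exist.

Check with A=1, B=0, C=1, D=1, E=1:
s0 = B ∨ C = 0 ∨ 1 = 1
s1 = s0 ∨ B = 1 ∨ 0 = 1
s2 = s1 ∨ s0 = 1 ∨ 1 = 1
s3 = s2 ∧ D = 1 ∧ 1 = 1
s4 = s3 ∨ A = 1 ∨ 1 = 1
s5 = s4 ⊕ E = 1 ⊕ 1 = 0
So s4 = 1 and s5 = 0.

A=1, B=0, C=1, D=1, E=1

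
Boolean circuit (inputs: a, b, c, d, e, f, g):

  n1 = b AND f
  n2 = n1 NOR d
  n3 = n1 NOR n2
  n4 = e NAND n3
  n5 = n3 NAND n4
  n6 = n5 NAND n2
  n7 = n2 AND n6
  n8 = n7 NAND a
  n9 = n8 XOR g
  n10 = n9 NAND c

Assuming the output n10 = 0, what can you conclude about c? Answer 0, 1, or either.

n10 = n9 NAND c must be 0, so both n9 = 1 and c = 1.
n9 = n8 XOR g must be 1, so n8 and g differ.
Every assignment with n10 = 0 has c = 1; there are 32 such assignment(s).

1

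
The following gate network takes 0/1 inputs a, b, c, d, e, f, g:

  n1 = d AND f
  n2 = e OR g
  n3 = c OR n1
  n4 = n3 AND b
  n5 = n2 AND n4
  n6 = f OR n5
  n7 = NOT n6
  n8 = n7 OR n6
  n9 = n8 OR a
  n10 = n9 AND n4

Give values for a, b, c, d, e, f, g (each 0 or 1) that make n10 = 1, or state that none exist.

a=1, b=1, c=1, d=1, e=1, f=1, g=0

n10 = n9 AND n4 must be 1, so both n9 = 1 and n4 = 1.
Check with a=1, b=1, c=1, d=1, e=1, f=1, g=0:
n1 = d AND f = 1 AND 1 = 1
n2 = e OR g = 1 OR 0 = 1
n3 = c OR n1 = 1 OR 1 = 1
n4 = n3 AND b = 1 AND 1 = 1
n5 = n2 AND n4 = 1 AND 1 = 1
n6 = f OR n5 = 1 OR 1 = 1
n7 = NOT n6 = NOT 1 = 0
n8 = n7 OR n6 = 0 OR 1 = 1
n9 = n8 OR a = 1 OR 1 = 1
n10 = n9 AND n4 = 1 AND 1 = 1
So n10 = 1 as required.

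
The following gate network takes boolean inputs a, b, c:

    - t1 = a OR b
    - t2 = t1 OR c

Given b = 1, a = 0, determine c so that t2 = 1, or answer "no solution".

c=1

t2 = t1 OR c must be 1, so at least one of t1, c is 1.
Check with b = 1, a = 0 and c=1:
t1 = a OR b = 0 OR 1 = 1
t2 = t1 OR c = 1 OR 1 = 1
So t2 = 1.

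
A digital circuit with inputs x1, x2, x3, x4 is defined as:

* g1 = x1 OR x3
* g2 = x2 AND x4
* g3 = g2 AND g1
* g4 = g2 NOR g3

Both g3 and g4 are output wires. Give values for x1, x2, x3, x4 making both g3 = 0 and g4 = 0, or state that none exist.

Check with x1=0, x2=1, x3=0, x4=1:
g1 = x1 OR x3 = 0 OR 0 = 0
g2 = x2 AND x4 = 1 AND 1 = 1
g3 = g2 AND g1 = 1 AND 0 = 0
g4 = g2 NOR g3 = 1 NOR 0 = 0
So g3 = 0 and g4 = 0.

x1=0, x2=1, x3=0, x4=1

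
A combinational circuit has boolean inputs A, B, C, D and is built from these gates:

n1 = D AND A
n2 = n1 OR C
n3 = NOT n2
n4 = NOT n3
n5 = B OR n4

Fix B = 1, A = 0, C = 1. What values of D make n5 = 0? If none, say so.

no solution exists

With B = 1, A = 0, C = 1 fixed, none of the 2 settings of D give n5 = 0.
For example, with D=1:
n1 = D AND A = 1 AND 0 = 0
n2 = n1 OR C = 0 OR 1 = 1
n3 = NOT n2 = NOT 1 = 0
n4 = NOT n3 = NOT 0 = 1
n5 = B OR n4 = 1 OR 1 = 1
giving n5 = 1 ≠ 0.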